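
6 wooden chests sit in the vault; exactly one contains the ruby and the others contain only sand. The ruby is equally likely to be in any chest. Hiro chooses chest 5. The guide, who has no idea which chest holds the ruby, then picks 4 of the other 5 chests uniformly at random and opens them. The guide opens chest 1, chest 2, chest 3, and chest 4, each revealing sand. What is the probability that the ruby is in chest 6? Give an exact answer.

1/2

Apply Bayes' rule, conditioning on where the ruby actually is.
If it is in any of chests 1, 2, 3, and 4 (prior 1/6 each): that chest was opened and seen not to hold the prize — ruled out; weight (1/6)·0 = 0 each.
If it is in either of chests 5 and 6 (prior 1/6 each): the guide picks exactly this set with probability 1/5 regardless, and none is the prize; weight (1/6)·(1/5) = 1/30 each.
The weights sum to 1/15.
So P(the ruby in chest 6 | the guide opened chest 1, chest 2, chest 3, and chest 4) = (1/30) / (1/15) = 1/2.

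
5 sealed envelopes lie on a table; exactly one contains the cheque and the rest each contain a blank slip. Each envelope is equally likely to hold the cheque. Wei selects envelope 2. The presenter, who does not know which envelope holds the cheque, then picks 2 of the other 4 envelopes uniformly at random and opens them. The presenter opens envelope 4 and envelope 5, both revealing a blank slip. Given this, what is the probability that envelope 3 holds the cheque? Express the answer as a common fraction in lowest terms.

1/3

Because the presenter chose which envelopes to open without knowing where the cheque is, the choice is independent of the prize location. Learning that none of the 2 opened envelopes holds the cheque simply rules out those 2 locations and leaves the remaining 3 envelopes still equally likely by symmetry.
So P(the cheque in envelope 3) = 1/3.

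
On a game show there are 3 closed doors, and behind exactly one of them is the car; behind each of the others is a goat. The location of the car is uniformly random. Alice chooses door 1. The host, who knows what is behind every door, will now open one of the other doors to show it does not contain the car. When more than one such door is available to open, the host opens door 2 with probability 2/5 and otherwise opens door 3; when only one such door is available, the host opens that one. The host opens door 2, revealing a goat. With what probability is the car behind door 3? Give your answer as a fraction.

5/7

Apply Bayes' rule, conditioning on where the car actually is.
If it is behind door 1 (prior 1/3): door 2 is available, opened with probability 2/5; weight (1/3)·(2/5) = 2/15.
If it is behind door 2 (prior 1/3): the host opened door 2, so this case is ruled out; weight (1/3)·0 = 0.
If it is behind door 3 (prior 1/3): only door 2 is available, probability 1; weight (1/3)·1 = 1/3.
The weights sum to 7/15.
So P(the car behind door 3 | the host opened door 2) = (1/3) / (7/15) = 5/7.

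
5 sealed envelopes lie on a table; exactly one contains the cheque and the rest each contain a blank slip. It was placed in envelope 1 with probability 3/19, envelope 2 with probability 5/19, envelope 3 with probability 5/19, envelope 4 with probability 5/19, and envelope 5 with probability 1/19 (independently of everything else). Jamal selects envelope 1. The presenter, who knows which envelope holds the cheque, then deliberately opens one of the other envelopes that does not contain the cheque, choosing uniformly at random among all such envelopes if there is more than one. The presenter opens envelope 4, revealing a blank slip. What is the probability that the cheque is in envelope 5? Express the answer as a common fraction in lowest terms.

4/53

Apply Bayes' rule, conditioning on where the cheque actually is.
If it is in envelope 1 (prior 3/19): the presenter has 4 equally likely choices, so probability 1/4; weight (3/19)·(1/4) = 3/76.
If it is in either of envelopes 2 and 3 (prior 5/19 each): the presenter has 3 equally likely choices, so probability 1/3; weight (5/19)·(1/3) = 5/57 each.
If it is in envelope 4 (prior 5/19): the presenter opened envelope 4, so this case is ruled out; weight (5/19)·0 = 0.
If it is in envelope 5 (prior 1/19): the presenter has 3 equally likely choices, so probability 1/3; weight (1/19)·(1/3) = 1/57.
The weights sum to 53/228.
So P(the cheque in envelope 5 | the presenter opened envelope 4) = (1/57) / (53/228) = 4/53.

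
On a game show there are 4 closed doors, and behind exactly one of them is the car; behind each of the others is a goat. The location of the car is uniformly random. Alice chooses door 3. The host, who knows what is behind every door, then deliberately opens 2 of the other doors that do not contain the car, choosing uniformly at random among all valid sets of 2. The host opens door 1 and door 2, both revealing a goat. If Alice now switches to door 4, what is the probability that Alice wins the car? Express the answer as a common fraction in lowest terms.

3/4

Condition on the true location of the car.
If it is behind either of doors 1 and 2 (prior 1/4 each): that door was opened and seen not to hold the prize — ruled out; weight (1/4)·0 = 0 each.
If it is behind door 3 (prior 1/4): the host has 3 equally likely choices, so probability 1/3; weight (1/4)·(1/3) = 1/12.
If it is behind door 4 (prior 1/4): the host has no choice, probability 1; weight (1/4)·1 = 1/4.
The weights sum to 1/3.
So P(the car behind door 4 | the host opened door 1 and door 2) = (1/4) / (1/3) = 3/4.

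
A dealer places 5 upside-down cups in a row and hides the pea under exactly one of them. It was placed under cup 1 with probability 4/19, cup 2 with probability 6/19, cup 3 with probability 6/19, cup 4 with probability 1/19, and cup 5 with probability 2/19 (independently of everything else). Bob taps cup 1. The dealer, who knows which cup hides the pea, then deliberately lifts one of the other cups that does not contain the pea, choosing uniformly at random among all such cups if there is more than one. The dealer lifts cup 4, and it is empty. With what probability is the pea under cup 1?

3/17

Condition on the true location of the pea.
If it is under cup 1 (prior 4/19): the dealer has 4 equally likely choices, so probability 1/4; weight (4/19)·(1/4) = 1/19.
If it is under either of cups 2 and 3 (prior 6/19 each): the dealer has 3 equally likely choices, so probability 1/3; weight (6/19)·(1/3) = 2/19 each.
If it is under cup 4 (prior 1/19): the dealer opened cup 4, so this case is ruled out; weight (1/19)·0 = 0.
If it is under cup 5 (prior 2/19): the dealer has 3 equally likely choices, so probability 1/3; weight (2/19)·(1/3) = 2/57.
The weights sum to 17/57.
So P(the pea under cup 1 | the dealer opened cup 4) = (1/19) / (17/57) = 3/17.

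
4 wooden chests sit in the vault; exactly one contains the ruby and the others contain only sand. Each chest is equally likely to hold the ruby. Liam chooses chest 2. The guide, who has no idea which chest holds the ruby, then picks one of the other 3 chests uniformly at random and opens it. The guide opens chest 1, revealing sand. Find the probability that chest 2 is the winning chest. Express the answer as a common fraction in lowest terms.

1/3

Because the guide chose which chest to open without knowing where the ruby is, the choice is independent of the prize location. Learning that chest 1 does not hold the ruby simply rules out that one location and leaves the remaining 3 chests still equally likely by symmetry.
So P(the ruby in chest 2) = 1/3.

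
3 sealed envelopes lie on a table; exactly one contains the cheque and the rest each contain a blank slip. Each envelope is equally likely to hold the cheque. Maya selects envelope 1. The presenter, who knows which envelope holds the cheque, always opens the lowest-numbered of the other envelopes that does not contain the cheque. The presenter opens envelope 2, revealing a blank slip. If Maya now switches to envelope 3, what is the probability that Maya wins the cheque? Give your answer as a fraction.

Condition on the true location of the cheque.
If it is in either of envelopes 1 and 3 (prior 1/3 each): envelope 2 is the lowest-numbered option available, probability 1; weight (1/3)·1 = 1/3 each.
If it is in envelope 2 (prior 1/3): the presenter opened envelope 2, so this case is ruled out; weight (1/3)·0 = 0.
The weights sum to 2/3.
So P(the cheque in envelope 3 | the presenter opened envelope 2) = (1/3) / (2/3) = 1/2.

1/2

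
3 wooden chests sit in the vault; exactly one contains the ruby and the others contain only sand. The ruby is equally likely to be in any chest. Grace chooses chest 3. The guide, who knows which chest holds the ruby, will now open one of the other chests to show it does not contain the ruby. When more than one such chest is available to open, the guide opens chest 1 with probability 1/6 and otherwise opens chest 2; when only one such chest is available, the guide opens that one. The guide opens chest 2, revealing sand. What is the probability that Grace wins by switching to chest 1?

Condition on the true location of the ruby.
If it is in chest 1 (prior 1/3): only chest 2 is available, probability 1; weight (1/3)·1 = 1/3.
If it is in chest 2 (prior 1/3): the guide opened chest 2, so this case is ruled out; weight (1/3)·0 = 0.
If it is in chest 3 (prior 1/3): chest 1 is available but not opened, probability 5/6; weight (1/3)·(5/6) = 5/18.
The weights sum to 11/18.
So P(the ruby in chest 1 | the guide opened chest 2) = (1/3) / (11/18) = 6/11.

6/11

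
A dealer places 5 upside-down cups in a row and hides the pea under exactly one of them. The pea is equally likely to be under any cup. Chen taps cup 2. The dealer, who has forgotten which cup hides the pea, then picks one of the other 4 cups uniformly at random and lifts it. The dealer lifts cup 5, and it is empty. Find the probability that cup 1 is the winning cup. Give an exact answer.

Because the dealer chose which cup to lift without knowing where the pea is, the choice is independent of the prize location. Learning that cup 5 does not hold the pea simply rules out that one location and leaves the remaining 4 cups still equally likely by symmetry.
So P(the pea under cup 1) = 1/4.

1/4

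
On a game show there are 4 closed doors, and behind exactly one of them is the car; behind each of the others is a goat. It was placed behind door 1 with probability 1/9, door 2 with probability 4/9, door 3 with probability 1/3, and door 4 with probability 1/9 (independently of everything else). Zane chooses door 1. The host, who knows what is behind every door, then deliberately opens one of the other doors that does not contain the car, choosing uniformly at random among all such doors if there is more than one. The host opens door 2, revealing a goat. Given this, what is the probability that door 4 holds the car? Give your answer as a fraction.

Condition on the true location of the car.
If it is behind door 1 (prior 1/9): the host has 3 equally likely choices, so probability 1/3; weight (1/9)·(1/3) = 1/27.
If it is behind door 2 (prior 4/9): the host opened door 2, so this case is ruled out; weight (4/9)·0 = 0.
If it is behind door 3 (prior 1/3): the host has 2 equally likely choices, so probability 1/2; weight (1/3)·(1/2) = 1/6.
If it is behind door 4 (prior 1/9): the host has 2 equally likely choices, so probability 1/2; weight (1/9)·(1/2) = 1/18.
The weights sum to 7/27.
So P(the car behind door 4 | the host opened door 2) = (1/18) / (7/27) = 3/14.

3/14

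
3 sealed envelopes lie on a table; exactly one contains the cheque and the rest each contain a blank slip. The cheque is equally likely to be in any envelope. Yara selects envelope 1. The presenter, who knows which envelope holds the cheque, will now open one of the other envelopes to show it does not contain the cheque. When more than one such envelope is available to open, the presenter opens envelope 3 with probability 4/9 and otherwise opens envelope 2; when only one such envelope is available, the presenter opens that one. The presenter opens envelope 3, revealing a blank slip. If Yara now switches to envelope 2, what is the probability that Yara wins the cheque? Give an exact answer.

9/13

Consider each possible location of the cheque in turn.
If it is in envelope 1 (prior 1/3): envelope 3 is available, opened with probability 4/9; weight (1/3)·(4/9) = 4/27.
If it is in envelope 2 (prior 1/3): only envelope 3 is available, probability 1; weight (1/3)·1 = 1/3.
If it is in envelope 3 (prior 1/3): the presenter opened envelope 3, so this case is ruled out; weight (1/3)·0 = 0.
The weights sum to 13/27.
So P(the cheque in envelope 2 | the presenter opened envelope 3) = (1/3) / (13/27) = 9/13.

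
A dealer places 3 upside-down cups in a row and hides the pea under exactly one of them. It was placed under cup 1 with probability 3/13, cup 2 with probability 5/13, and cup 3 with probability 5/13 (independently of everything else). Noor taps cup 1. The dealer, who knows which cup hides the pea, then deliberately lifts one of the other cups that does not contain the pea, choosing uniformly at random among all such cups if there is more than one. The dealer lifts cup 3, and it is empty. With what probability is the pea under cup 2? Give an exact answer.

Apply Bayes' rule, conditioning on where the pea actually is.
If it is under cup 1 (prior 3/13): the dealer has 2 equally likely choices, so probability 1/2; weight (3/13)·(1/2) = 3/26.
If it is under cup 2 (prior 5/13): the dealer has no choice, probability 1; weight (5/13)·1 = 5/13.
If it is under cup 3 (prior 5/13): the dealer opened cup 3, so this case is ruled out; weight (5/13)·0 = 0.
The weights sum to 1/2.
So P(the pea under cup 2 | the dealer opened cup 3) = (5/13) / (1/2) = 10/13.

10/13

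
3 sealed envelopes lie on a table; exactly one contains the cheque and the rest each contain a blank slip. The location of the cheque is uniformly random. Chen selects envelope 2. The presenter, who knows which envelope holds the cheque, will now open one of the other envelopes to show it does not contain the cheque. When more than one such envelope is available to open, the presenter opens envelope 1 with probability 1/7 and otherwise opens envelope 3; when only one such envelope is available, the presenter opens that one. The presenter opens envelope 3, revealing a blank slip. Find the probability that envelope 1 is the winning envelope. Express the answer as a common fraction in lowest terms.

7/13

Condition on the true location of the cheque.
If it is in envelope 1 (prior 1/3): only envelope 3 is available, probability 1; weight (1/3)·1 = 1/3.
If it is in envelope 2 (prior 1/3): envelope 1 is available but not opened, probability 6/7; weight (1/3)·(6/7) = 2/7.
If it is in envelope 3 (prior 1/3): the presenter opened envelope 3, so this case is ruled out; weight (1/3)·0 = 0.
The weights sum to 13/21.
So P(the cheque in envelope 1 | the presenter opened envelope 3) = (1/3) / (13/21) = 7/13.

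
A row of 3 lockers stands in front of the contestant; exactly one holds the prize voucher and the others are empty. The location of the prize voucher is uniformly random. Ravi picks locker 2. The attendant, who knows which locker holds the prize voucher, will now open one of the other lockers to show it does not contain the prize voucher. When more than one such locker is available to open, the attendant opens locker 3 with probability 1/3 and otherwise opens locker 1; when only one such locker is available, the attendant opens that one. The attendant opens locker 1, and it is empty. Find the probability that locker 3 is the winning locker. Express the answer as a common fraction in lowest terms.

Condition on the true location of the prize voucher.
If it is in locker 1 (prior 1/3): the attendant opened locker 1, so this case is ruled out; weight (1/3)·0 = 0.
If it is in locker 2 (prior 1/3): locker 3 is available but not opened, probability 2/3; weight (1/3)·(2/3) = 2/9.
If it is in locker 3 (prior 1/3): only locker 1 is available, probability 1; weight (1/3)·1 = 1/3.
The weights sum to 5/9.
So P(the prize voucher in locker 3 | the attendant opened locker 1) = (1/3) / (5/9) = 3/5.

3/5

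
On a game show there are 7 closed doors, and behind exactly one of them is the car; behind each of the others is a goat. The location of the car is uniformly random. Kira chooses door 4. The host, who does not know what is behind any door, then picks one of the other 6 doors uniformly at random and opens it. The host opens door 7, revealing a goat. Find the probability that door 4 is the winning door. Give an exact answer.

Because the host chose which door to open without knowing where the car is, the choice is independent of the prize location. Learning that door 7 does not hold the car simply rules out that one location and leaves the remaining 6 doors still equally likely by symmetry.
So P(the car behind door 4) = 1/6.

1/6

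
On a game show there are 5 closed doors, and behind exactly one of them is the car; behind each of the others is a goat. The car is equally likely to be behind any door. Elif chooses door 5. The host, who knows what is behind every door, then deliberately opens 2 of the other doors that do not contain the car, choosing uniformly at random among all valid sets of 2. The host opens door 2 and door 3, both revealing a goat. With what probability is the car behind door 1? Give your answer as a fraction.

Consider each possible location of the car in turn.
If it is behind either of doors 1 and 4 (prior 1/5 each): the host has 3 equally likely choices, so probability 1/3; weight (1/5)·(1/3) = 1/15 each.
If it is behind either of doors 2 and 3 (prior 1/5 each): that door was opened and seen not to hold the prize — ruled out; weight (1/5)·0 = 0 each.
If it is behind door 5 (prior 1/5): the host has 6 equally likely choices, so probability 1/6; weight (1/5)·(1/6) = 1/30.
The weights sum to 1/6.
So P(the car behind door 1 | the host opened door 2 and door 3) = (1/15) / (1/6) = 2/5.

2/5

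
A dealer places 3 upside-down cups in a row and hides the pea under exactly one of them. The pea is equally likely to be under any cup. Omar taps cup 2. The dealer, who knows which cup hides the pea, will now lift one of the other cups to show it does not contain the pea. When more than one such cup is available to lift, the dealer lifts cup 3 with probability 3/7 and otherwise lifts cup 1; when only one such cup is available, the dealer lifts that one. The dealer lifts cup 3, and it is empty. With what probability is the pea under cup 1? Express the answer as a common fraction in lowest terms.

7/10

Consider each possible location of the pea in turn.
If it is under cup 1 (prior 1/3): only cup 3 is available, probability 1; weight (1/3)·1 = 1/3.
If it is under cup 2 (prior 1/3): cup 3 is available, opened with probability 3/7; weight (1/3)·(3/7) = 1/7.
If it is under cup 3 (prior 1/3): the dealer opened cup 3, so this case is ruled out; weight (1/3)·0 = 0.
The weights sum to 10/21.
So P(the pea under cup 1 | the dealer opened cup 3) = (1/3) / (10/21) = 7/10.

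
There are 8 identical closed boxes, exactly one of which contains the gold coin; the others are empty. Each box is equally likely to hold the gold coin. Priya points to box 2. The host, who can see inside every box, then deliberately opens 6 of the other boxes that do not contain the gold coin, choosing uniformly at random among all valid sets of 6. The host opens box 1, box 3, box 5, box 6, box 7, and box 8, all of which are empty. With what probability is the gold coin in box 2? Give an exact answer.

1/8

Consider each possible location of the gold coin in turn.
If it is in any of boxes 1, 3, 5, 6, 7, and 8 (prior 1/8 each): that box was opened and seen not to hold the prize — ruled out; weight (1/8)·0 = 0 each.
If it is in box 2 (prior 1/8): the host has 7 equally likely choices, so probability 1/7; weight (1/8)·(1/7) = 1/56.
If it is in box 4 (prior 1/8): the host has no choice, probability 1; weight (1/8)·1 = 1/8.
The weights sum to 1/7.
So P(the gold coin in box 2 | the host opened box 1, box 3, box 5, box 6, box 7, and box 8) = (1/56) / (1/7) = 1/8.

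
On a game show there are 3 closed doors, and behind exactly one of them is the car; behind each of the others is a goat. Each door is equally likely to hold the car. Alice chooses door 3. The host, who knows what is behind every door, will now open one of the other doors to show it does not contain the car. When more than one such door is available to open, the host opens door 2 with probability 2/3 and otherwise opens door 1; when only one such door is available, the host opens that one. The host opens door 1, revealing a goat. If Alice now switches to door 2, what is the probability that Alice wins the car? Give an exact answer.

3/4

Apply Bayes' rule, conditioning on where the car actually is.
If it is behind door 1 (prior 1/3): the host opened door 1, so this case is ruled out; weight (1/3)·0 = 0.
If it is behind door 2 (prior 1/3): only door 1 is available, probability 1; weight (1/3)·1 = 1/3.
If it is behind door 3 (prior 1/3): door 2 is available but not opened, probability 1/3; weight (1/3)·(1/3) = 1/9.
The weights sum to 4/9.
So P(the car behind door 2 | the host opened door 1) = (1/3) / (4/9) = 3/4.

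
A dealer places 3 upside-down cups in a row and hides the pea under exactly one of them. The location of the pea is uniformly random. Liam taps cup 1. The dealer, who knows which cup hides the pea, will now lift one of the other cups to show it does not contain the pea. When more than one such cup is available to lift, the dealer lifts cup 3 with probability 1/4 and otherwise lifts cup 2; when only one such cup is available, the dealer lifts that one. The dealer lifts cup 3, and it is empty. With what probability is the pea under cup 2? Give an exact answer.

4/5

Consider each possible location of the pea in turn.
If it is under cup 1 (prior 1/3): cup 3 is available, opened with probability 1/4; weight (1/3)·(1/4) = 1/12.
If it is under cup 2 (prior 1/3): only cup 3 is available, probability 1; weight (1/3)·1 = 1/3.
If it is under cup 3 (prior 1/3): the dealer opened cup 3, so this case is ruled out; weight (1/3)·0 = 0.
The weights sum to 5/12.
So P(the pea under cup 2 | the dealer opened cup 3) = (1/3) / (5/12) = 4/5.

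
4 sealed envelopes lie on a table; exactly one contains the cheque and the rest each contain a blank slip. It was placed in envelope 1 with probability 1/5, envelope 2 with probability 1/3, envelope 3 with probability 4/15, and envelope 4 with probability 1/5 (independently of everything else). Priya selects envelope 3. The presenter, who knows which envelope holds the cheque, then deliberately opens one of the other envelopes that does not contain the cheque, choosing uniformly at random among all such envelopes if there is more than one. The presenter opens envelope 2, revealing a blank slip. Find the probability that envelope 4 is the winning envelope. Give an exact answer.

9/26

Condition on the true location of the cheque.
If it is in either of envelopes 1 and 4 (prior 1/5 each): the presenter has 2 equally likely choices, so probability 1/2; weight (1/5)·(1/2) = 1/10 each.
If it is in envelope 2 (prior 1/3): the presenter opened envelope 2, so this case is ruled out; weight (1/3)·0 = 0.
If it is in envelope 3 (prior 4/15): the presenter has 3 equally likely choices, so probability 1/3; weight (4/15)·(1/3) = 4/45.
The weights sum to 13/45.
So P(the cheque in envelope 4 | the presenter opened envelope 2) = (1/10) / (13/45) = 9/26.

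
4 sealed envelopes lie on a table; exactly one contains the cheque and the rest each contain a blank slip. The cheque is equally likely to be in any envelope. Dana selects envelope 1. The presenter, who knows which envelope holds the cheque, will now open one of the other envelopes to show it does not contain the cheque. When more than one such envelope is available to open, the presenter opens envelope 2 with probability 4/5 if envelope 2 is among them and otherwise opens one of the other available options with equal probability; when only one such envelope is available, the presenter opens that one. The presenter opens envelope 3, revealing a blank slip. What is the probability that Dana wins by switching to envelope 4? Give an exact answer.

1/4

Consider each possible location of the cheque in turn.
If it is in envelope 1 (prior 1/4): envelope 2 is available but not opened; envelope 3 gets probability (1 − 4/5)/2 = 1/10; weight (1/4)·(1/10) = 1/40.
If it is in envelope 2 (prior 1/4): envelope 2 holds the prize so is unavailable; the presenter chooses uniformly among the 2 others, probability 1/2; weight (1/4)·(1/2) = 1/8.
If it is in envelope 3 (prior 1/4): the presenter opened envelope 3, so this case is ruled out; weight (1/4)·0 = 0.
If it is in envelope 4 (prior 1/4): envelope 2 is available but not opened, probability 1/5; weight (1/4)·(1/5) = 1/20.
The weights sum to 1/5.
So P(the cheque in envelope 4 | the presenter opened envelope 3) = (1/20) / (1/5) = 1/4.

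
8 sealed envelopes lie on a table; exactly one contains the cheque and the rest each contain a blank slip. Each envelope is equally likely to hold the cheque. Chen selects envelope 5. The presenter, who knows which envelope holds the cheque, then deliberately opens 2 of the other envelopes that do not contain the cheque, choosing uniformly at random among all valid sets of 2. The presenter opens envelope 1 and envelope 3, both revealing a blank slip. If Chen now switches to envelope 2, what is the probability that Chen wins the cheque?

7/40

Consider each possible location of the cheque in turn.
If it is in either of envelopes 1 and 3 (prior 1/8 each): that envelope was opened and seen not to hold the prize — ruled out; weight (1/8)·0 = 0 each.
If it is in any of envelopes 2, 4, 6, 7, and 8 (prior 1/8 each): the presenter has 15 equally likely choices, so probability 1/15; weight (1/8)·(1/15) = 1/120 each.
If it is in envelope 5 (prior 1/8): the presenter has 21 equally likely choices, so probability 1/21; weight (1/8)·(1/21) = 1/168.
The weights sum to 1/21.
So P(the cheque in envelope 2 | the presenter opened envelope 1 and envelope 3) = (1/120) / (1/21) = 7/40.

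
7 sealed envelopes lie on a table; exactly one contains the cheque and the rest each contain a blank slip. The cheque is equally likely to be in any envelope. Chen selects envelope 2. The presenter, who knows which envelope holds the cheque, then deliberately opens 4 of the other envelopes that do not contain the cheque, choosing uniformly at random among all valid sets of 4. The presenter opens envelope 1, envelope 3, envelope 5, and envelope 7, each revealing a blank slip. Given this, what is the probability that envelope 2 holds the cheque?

1/7

Consider each possible location of the cheque in turn.
If it is in any of envelopes 1, 3, 5, and 7 (prior 1/7 each): that envelope was opened and seen not to hold the prize — ruled out; weight (1/7)·0 = 0 each.
If it is in envelope 2 (prior 1/7): the presenter has 15 equally likely choices, so probability 1/15; weight (1/7)·(1/15) = 1/105.
If it is in either of envelopes 4 and 6 (prior 1/7 each): the presenter has 5 equally likely choices, so probability 1/5; weight (1/7)·(1/5) = 1/35 each.
The weights sum to 1/15.
So P(the cheque in envelope 2 | the presenter opened envelope 1, envelope 3, envelope 5, and envelope 7) = (1/105) / (1/15) = 1/7.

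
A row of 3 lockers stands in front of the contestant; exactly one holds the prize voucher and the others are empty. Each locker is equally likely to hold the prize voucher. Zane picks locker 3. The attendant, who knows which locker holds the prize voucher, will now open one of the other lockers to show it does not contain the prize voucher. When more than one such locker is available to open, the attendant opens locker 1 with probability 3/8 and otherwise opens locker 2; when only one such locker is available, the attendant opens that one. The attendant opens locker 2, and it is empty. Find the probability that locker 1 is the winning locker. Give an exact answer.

Consider each possible location of the prize voucher in turn.
If it is in locker 1 (prior 1/3): only locker 2 is available, probability 1; weight (1/3)·1 = 1/3.
If it is in locker 2 (prior 1/3): the attendant opened locker 2, so this case is ruled out; weight (1/3)·0 = 0.
If it is in locker 3 (prior 1/3): locker 1 is available but not opened, probability 5/8; weight (1/3)·(5/8) = 5/24.
The weights sum to 13/24.
So P(the prize voucher in locker 1 | the attendant opened locker 2) = (1/3) / (13/24) = 8/13.

8/13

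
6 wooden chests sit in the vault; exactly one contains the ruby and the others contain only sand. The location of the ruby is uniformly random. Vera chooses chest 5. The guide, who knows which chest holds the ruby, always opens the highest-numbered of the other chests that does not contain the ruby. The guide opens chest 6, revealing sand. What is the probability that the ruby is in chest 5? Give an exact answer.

1/5

Apply Bayes' rule, conditioning on where the ruby actually is.
If it is in any of chests 1, 2, 3, 4, and 5 (prior 1/6 each): chest 6 is the highest-numbered option available, probability 1; weight (1/6)·1 = 1/6 each.
If it is in chest 6 (prior 1/6): the guide opened chest 6, so this case is ruled out; weight (1/6)·0 = 0.
The weights sum to 5/6.
So P(the ruby in chest 5 | the guide opened chest 6) = (1/6) / (5/6) = 1/5.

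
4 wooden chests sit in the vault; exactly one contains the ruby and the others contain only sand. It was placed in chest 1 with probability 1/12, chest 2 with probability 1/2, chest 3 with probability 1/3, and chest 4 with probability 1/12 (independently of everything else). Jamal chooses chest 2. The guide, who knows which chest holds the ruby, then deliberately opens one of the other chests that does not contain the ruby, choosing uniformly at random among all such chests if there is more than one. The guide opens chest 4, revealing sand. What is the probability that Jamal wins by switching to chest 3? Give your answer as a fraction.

4/9

Consider each possible location of the ruby in turn.
If it is in chest 1 (prior 1/12): the guide has 2 equally likely choices, so probability 1/2; weight (1/12)·(1/2) = 1/24.
If it is in chest 2 (prior 1/2): the guide has 3 equally likely choices, so probability 1/3; weight (1/2)·(1/3) = 1/6.
If it is in chest 3 (prior 1/3): the guide has 2 equally likely choices, so probability 1/2; weight (1/3)·(1/2) = 1/6.
If it is in chest 4 (prior 1/12): the guide opened chest 4, so this case is ruled out; weight (1/12)·0 = 0.
The weights sum to 3/8.
So P(the ruby in chest 3 | the guide opened chest 4) = (1/6) / (3/8) = 4/9.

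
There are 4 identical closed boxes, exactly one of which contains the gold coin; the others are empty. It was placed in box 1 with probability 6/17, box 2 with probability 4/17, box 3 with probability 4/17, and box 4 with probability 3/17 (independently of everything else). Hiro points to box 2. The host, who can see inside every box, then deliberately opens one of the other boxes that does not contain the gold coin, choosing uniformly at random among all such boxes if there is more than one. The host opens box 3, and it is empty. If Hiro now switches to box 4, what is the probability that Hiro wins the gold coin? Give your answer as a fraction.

9/35

Condition on the true location of the gold coin.
If it is in box 1 (prior 6/17): the host has 2 equally likely choices, so probability 1/2; weight (6/17)·(1/2) = 3/17.
If it is in box 2 (prior 4/17): the host has 3 equally likely choices, so probability 1/3; weight (4/17)·(1/3) = 4/51.
If it is in box 3 (prior 4/17): the host opened box 3, so this case is ruled out; weight (4/17)·0 = 0.
If it is in box 4 (prior 3/17): the host has 2 equally likely choices, so probability 1/2; weight (3/17)·(1/2) = 3/34.
The weights sum to 35/102.
So P(the gold coin in box 4 | the host opened box 3) = (3/34) / (35/102) = 9/35.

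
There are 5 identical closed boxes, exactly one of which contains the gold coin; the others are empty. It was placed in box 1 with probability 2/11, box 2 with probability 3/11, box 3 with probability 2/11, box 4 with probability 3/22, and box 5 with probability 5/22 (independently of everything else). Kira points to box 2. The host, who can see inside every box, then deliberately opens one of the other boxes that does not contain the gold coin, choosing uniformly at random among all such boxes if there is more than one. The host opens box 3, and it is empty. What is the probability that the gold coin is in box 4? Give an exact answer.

Consider each possible location of the gold coin in turn.
If it is in box 1 (prior 2/11): the host has 3 equally likely choices, so probability 1/3; weight (2/11)·(1/3) = 2/33.
If it is in box 2 (prior 3/11): the host has 4 equally likely choices, so probability 1/4; weight (3/11)·(1/4) = 3/44.
If it is in box 3 (prior 2/11): the host opened box 3, so this case is ruled out; weight (2/11)·0 = 0.
If it is in box 4 (prior 3/22): the host has 3 equally likely choices, so probability 1/3; weight (3/22)·(1/3) = 1/22.
If it is in box 5 (prior 5/22): the host has 3 equally likely choices, so probability 1/3; weight (5/22)·(1/3) = 5/66.
The weights sum to 1/4.
So P(the gold coin in box 4 | the host opened box 3) = (1/22) / (1/4) = 2/11.

2/11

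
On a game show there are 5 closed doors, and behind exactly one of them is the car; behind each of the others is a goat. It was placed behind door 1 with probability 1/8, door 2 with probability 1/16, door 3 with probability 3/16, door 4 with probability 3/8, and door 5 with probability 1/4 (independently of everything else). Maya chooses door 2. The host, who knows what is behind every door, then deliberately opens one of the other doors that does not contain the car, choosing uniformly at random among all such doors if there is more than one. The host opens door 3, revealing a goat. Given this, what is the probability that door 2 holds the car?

1/17

Apply Bayes' rule, conditioning on where the car actually is.
If it is behind door 1 (prior 1/8): the host has 3 equally likely choices, so probability 1/3; weight (1/8)·(1/3) = 1/24.
If it is behind door 2 (prior 1/16): the host has 4 equally likely choices, so probability 1/4; weight (1/16)·(1/4) = 1/64.
If it is behind door 3 (prior 3/16): the host opened door 3, so this case is ruled out; weight (3/16)·0 = 0.
If it is behind door 4 (prior 3/8): the host has 3 equally likely choices, so probability 1/3; weight (3/8)·(1/3) = 1/8.
If it is behind door 5 (prior 1/4): the host has 3 equally likely choices, so probability 1/3; weight (1/4)·(1/3) = 1/12.
The weights sum to 17/64.
So P(the car behind door 2 | the host opened door 3) = (1/64) / (17/64) = 1/17.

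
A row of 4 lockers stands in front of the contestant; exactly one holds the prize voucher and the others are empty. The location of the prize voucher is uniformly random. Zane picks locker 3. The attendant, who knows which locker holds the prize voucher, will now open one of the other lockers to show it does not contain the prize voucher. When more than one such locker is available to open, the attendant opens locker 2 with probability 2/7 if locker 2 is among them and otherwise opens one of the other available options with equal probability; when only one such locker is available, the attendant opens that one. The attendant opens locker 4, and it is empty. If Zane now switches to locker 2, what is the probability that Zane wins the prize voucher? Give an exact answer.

Condition on the true location of the prize voucher.
If it is in locker 1 (prior 1/4): locker 2 is available but not opened, probability 5/7; weight (1/4)·(5/7) = 5/28.
If it is in locker 2 (prior 1/4): locker 2 holds the prize so is unavailable; the attendant chooses uniformly among the 2 others, probability 1/2; weight (1/4)·(1/2) = 1/8.
If it is in locker 3 (prior 1/4): locker 2 is available but not opened; locker 4 gets probability (1 − 2/7)/2 = 5/14; weight (1/4)·(5/14) = 5/56.
If it is in locker 4 (prior 1/4): the attendant opened locker 4, so this case is ruled out; weight (1/4)·0 = 0.
The weights sum to 11/28.
So P(the prize voucher in locker 2 | the attendant opened locker 4) = (1/8) / (11/28) = 7/22.

7/22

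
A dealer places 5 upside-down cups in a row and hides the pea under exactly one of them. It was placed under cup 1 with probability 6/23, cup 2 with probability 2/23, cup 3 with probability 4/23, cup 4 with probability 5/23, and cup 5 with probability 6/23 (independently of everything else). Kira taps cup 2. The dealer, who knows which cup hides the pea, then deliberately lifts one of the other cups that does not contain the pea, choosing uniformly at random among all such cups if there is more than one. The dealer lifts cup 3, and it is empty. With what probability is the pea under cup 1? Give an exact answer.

12/37

Condition on the true location of the pea.
If it is under either of cups 1 and 5 (prior 6/23 each): the dealer has 3 equally likely choices, so probability 1/3; weight (6/23)·(1/3) = 2/23 each.
If it is under cup 2 (prior 2/23): the dealer has 4 equally likely choices, so probability 1/4; weight (2/23)·(1/4) = 1/46.
If it is under cup 3 (prior 4/23): the dealer opened cup 3, so this case is ruled out; weight (4/23)·0 = 0.
If it is under cup 4 (prior 5/23): the dealer has 3 equally likely choices, so probability 1/3; weight (5/23)·(1/3) = 5/69.
The weights sum to 37/138.
So P(the pea under cup 1 | the dealer opened cup 3) = (2/23) / (37/138) = 12/37.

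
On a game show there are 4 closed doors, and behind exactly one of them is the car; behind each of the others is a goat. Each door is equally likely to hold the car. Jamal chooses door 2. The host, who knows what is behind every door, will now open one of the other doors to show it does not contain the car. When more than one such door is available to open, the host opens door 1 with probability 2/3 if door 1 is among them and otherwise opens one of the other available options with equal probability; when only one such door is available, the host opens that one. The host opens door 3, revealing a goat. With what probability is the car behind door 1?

Condition on the true location of the car.
If it is behind door 1 (prior 1/4): door 1 holds the prize so is unavailable; the host chooses uniformly among the 2 others, probability 1/2; weight (1/4)·(1/2) = 1/8.
If it is behind door 2 (prior 1/4): door 1 is available but not opened; door 3 gets probability (1 − 2/3)/2 = 1/6; weight (1/4)·(1/6) = 1/24.
If it is behind door 3 (prior 1/4): the host opened door 3, so this case is ruled out; weight (1/4)·0 = 0.
If it is behind door 4 (prior 1/4): door 1 is available but not opened, probability 1/3; weight (1/4)·(1/3) = 1/12.
The weights sum to 1/4.
So P(the car behind door 1 | the host opened door 3) = (1/8) / (1/4) = 1/2.

1/2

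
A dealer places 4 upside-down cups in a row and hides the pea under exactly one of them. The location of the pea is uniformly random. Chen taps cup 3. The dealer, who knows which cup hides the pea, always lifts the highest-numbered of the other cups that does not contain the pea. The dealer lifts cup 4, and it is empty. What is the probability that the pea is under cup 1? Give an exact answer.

1/3

Apply Bayes' rule, conditioning on where the pea actually is.
If it is under any of cups 1, 2, and 3 (prior 1/4 each): cup 4 is the highest-numbered option available, probability 1; weight (1/4)·1 = 1/4 each.
If it is under cup 4 (prior 1/4): the dealer opened cup 4, so this case is ruled out; weight (1/4)·0 = 0.
The weights sum to 3/4.
So P(the pea under cup 1 | the dealer opened cup 4) = (1/4) / (3/4) = 1/3.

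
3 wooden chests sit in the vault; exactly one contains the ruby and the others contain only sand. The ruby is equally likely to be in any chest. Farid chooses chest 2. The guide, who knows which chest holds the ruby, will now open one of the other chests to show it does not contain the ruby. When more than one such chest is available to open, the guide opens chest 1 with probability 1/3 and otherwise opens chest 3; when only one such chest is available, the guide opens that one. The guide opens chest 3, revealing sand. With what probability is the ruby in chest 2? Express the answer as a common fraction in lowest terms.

Consider each possible location of the ruby in turn.
If it is in chest 1 (prior 1/3): only chest 3 is available, probability 1; weight (1/3)·1 = 1/3.
If it is in chest 2 (prior 1/3): chest 1 is available but not opened, probability 2/3; weight (1/3)·(2/3) = 2/9.
If it is in chest 3 (prior 1/3): the guide opened chest 3, so this case is ruled out; weight (1/3)·0 = 0.
The weights sum to 5/9.
So P(the ruby in chest 2 | the guide opened chest 3) = (2/9) / (5/9) = 2/5.

2/5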